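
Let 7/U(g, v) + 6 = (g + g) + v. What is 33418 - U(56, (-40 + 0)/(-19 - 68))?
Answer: 309516907/9262 ≈ 33418.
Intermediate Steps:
U(g, v) = 7/(-6 + v + 2*g) (U(g, v) = 7/(-6 + ((g + g) + v)) = 7/(-6 + (2*g + v)) = 7/(-6 + (v + 2*g)) = 7/(-6 + v + 2*g))
33418 - U(56, (-40 + 0)/(-19 - 68)) = 33418 - 7/(-6 + (-40 + 0)/(-19 - 68) + 2*56) = 33418 - 7/(-6 - 40/(-87) + 112) = 33418 - 7/(-6 - 40*(-1/87) + 112) = 33418 - 7/(-6 + 40/87 + 112) = 33418 - 7/9262/87 = 33418 - 7*87/9262 = 33418 - 1*609/9262 = 33418 - 609/9262 = 309516907/9262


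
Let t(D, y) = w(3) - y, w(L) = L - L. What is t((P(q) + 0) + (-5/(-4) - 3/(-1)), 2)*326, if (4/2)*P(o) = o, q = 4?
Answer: -652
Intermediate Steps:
P(o) = o/2
w(L) = 0
t(D, y) = -y (t(D, y) = 0 - y = -y)
t((P(q) + 0) + (-5/(-4) - 3/(-1)), 2)*326 = -1*2*326 = -2*326 = -652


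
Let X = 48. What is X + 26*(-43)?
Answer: -1070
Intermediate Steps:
X + 26*(-43) = 48 + 26*(-43) = 48 - 1118 = -1070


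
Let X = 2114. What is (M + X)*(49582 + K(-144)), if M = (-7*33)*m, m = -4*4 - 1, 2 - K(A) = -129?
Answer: 300316233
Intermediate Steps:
K(A) = 131 (K(A) = 2 - 1*(-129) = 2 + 129 = 131)
m = -17 (m = -16 - 1 = -17)
M = 3927 (M = -7*33*(-17) = -231*(-17) = 3927)
(M + X)*(49582 + K(-144)) = (3927 + 2114)*(49582 + 131) = 6041*49713 = 300316233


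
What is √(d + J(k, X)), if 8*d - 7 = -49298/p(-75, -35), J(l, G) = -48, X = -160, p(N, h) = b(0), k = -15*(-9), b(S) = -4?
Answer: 9*√295/4 ≈ 38.645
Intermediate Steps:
k = 135
p(N, h) = -4
d = 24663/16 (d = 7/8 + (-49298/(-4))/8 = 7/8 + (-49298*(-¼))/8 = 7/8 + (⅛)*(24649/2) = 7/8 + 24649/16 = 24663/16 ≈ 1541.4)
√(d + J(k, X)) = √(24663/16 - 48) = √(23895/16) = 9*√295/4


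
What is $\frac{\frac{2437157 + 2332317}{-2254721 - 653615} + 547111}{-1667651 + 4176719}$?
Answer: $\frac{795588923911}{3648606395424} \approx 0.21805$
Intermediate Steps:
$\frac{\frac{2437157 + 2332317}{-2254721 - 653615} + 547111}{-1667651 + 4176719} = \frac{\frac{4769474}{-2908336} + 547111}{2509068} = \left(4769474 \left(- \frac{1}{2908336}\right) + 547111\right) \frac{1}{2509068} = \left(- \frac{2384737}{1454168} + 547111\right) \frac{1}{2509068} = \frac{795588923911}{1454168} \cdot \frac{1}{2509068} = \frac{795588923911}{3648606395424}$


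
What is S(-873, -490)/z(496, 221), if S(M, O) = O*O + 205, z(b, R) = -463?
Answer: -240305/463 ≈ -519.02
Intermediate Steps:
S(M, O) = 205 + O² (S(M, O) = O² + 205 = 205 + O²)
S(-873, -490)/z(496, 221) = (205 + (-490)²)/(-463) = (205 + 240100)*(-1/463) = 240305*(-1/463) = -240305/463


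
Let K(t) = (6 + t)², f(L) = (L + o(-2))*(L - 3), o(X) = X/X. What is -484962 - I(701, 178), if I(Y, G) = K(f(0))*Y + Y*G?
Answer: -616049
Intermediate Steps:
o(X) = 1
f(L) = (1 + L)*(-3 + L) (f(L) = (L + 1)*(L - 3) = (1 + L)*(-3 + L))
I(Y, G) = 9*Y + G*Y (I(Y, G) = (6 + (-3 + 0² - 2*0))²*Y + Y*G = (6 + (-3 + 0 + 0))²*Y + G*Y = (6 - 3)²*Y + G*Y = 3²*Y + G*Y = 9*Y + G*Y)
-484962 - I(701, 178) = -484962 - 701*(9 + 178) = -484962 - 701*187 = -484962 - 1*131087 = -484962 - 131087 = -616049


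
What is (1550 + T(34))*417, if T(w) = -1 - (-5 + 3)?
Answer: 646767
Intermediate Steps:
T(w) = 1 (T(w) = -1 - 1*(-2) = -1 + 2 = 1)
(1550 + T(34))*417 = (1550 + 1)*417 = 1551*417 = 646767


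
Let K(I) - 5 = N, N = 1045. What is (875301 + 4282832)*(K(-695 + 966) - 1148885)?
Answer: -5920685592055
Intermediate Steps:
K(I) = 1050 (K(I) = 5 + 1045 = 1050)
(875301 + 4282832)*(K(-695 + 966) - 1148885) = (875301 + 4282832)*(1050 - 1148885) = 5158133*(-1147835) = -5920685592055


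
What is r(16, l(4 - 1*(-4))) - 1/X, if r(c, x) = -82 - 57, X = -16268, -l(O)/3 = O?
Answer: -2261251/16268 ≈ -139.00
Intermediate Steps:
l(O) = -3*O
r(c, x) = -139
r(16, l(4 - 1*(-4))) - 1/X = -139 - 1/(-16268) = -139 - 1*(-1/16268) = -139 + 1/16268 = -2261251/16268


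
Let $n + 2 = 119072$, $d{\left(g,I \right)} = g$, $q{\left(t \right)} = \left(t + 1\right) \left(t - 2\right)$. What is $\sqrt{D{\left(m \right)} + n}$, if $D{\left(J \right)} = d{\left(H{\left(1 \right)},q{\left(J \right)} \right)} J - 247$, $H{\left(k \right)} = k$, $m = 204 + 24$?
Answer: $\sqrt{119051} \approx 345.04$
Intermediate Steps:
$m = 228$
$q{\left(t \right)} = \left(1 + t\right) \left(-2 + t\right)$
$D{\left(J \right)} = -247 + J$ ($D{\left(J \right)} = 1 J - 247 = J - 247 = -247 + J$)
$n = 119070$ ($n = -2 + 119072 = 119070$)
$\sqrt{D{\left(m \right)} + n} = \sqrt{\left(-247 + 228\right) + 119070} = \sqrt{-19 + 119070} = \sqrt{119051}$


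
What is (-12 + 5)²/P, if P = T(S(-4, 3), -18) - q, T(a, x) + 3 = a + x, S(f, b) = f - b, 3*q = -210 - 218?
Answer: 147/344 ≈ 0.42733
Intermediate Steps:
q = -428/3 (q = (-210 - 218)/3 = (⅓)*(-428) = -428/3 ≈ -142.67)
T(a, x) = -3 + a + x (T(a, x) = -3 + (a + x) = -3 + a + x)
P = 344/3 (P = (-3 + (-4 - 1*3) - 18) - 1*(-428/3) = (-3 + (-4 - 3) - 18) + 428/3 = (-3 - 7 - 18) + 428/3 = -28 + 428/3 = 344/3 ≈ 114.67)
(-12 + 5)²/P = (-12 + 5)²/(344/3) = (-7)²*(3/344) = 49*(3/344) = 147/344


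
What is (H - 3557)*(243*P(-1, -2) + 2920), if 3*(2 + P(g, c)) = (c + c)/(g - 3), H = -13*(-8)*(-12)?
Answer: -12084575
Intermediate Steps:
H = -1248 (H = 104*(-12) = -1248)
P(g, c) = -2 + 2*c/(3*(-3 + g)) (P(g, c) = -2 + ((c + c)/(g - 3))/3 = -2 + ((2*c)/(-3 + g))/3 = -2 + (2*c/(-3 + g))/3 = -2 + 2*c/(3*(-3 + g)))
(H - 3557)*(243*P(-1, -2) + 2920) = (-1248 - 3557)*(243*(2*(9 - 2 - 3*(-1))/(3*(-3 - 1))) + 2920) = -4805*(243*((⅔)*(9 - 2 + 3)/(-4)) + 2920) = -4805*(243*((⅔)*(-¼)*10) + 2920) = -4805*(243*(-5/3) + 2920) = -4805*(-405 + 2920) = -4805*2515 = -12084575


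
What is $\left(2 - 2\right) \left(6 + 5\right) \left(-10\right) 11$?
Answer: $0$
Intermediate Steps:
$\left(2 - 2\right) \left(6 + 5\right) \left(-10\right) 11 = 0 \cdot 11 \left(-10\right) 11 = 0 \left(-10\right) 11 = 0 \cdot 11 = 0$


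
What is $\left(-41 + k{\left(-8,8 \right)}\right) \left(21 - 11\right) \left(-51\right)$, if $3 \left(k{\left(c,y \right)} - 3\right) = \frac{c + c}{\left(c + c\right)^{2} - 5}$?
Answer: $\frac{4867100}{251} \approx 19391.0$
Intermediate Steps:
$k{\left(c,y \right)} = 3 + \frac{2 c}{3 \left(-5 + 4 c^{2}\right)}$ ($k{\left(c,y \right)} = 3 + \frac{\left(c + c\right) \frac{1}{\left(c + c\right)^{2} - 5}}{3} = 3 + \frac{2 c \frac{1}{\left(2 c\right)^{2} - 5}}{3} = 3 + \frac{2 c \frac{1}{4 c^{2} - 5}}{3} = 3 + \frac{2 c \frac{1}{-5 + 4 c^{2}}}{3} = 3 + \frac{2 c}{3 \left(-5 + 4 c^{2}\right)}$)
$\left(-41 + k{\left(-8,8 \right)}\right) \left(21 - 11\right) \left(-51\right) = \left(-41 + \frac{-45 + 2 \left(-8\right) + 36 \left(-8\right)^{2}}{3 \left(-5 + 4 \left(-8\right)^{2}\right)}\right) \left(21 - 11\right) \left(-51\right) = \left(-41 + \frac{-45 - 16 + 36 \cdot 64}{3 \left(-5 + 4 \cdot 64\right)}\right) 10 \left(-51\right) = \left(-41 + \frac{-45 - 16 + 2304}{3 \left(-5 + 256\right)}\right) 10 \left(-51\right) = \left(-41 + \frac{1}{3} \cdot \frac{1}{251} \cdot 2243\right) 10 \left(-51\right) = \left(-41 + \frac{2243}{753}\right) 10 \left(-51\right) = \left(- \frac{28630}{753}\right) 10 \left(-51\right) = \left(- \frac{286300}{753}\right) \left(-51\right) = \frac{4867100}{251}$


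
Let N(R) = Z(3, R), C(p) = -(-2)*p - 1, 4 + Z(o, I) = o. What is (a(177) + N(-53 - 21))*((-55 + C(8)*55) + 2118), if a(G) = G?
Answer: 508288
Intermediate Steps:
Z(o, I) = -4 + o
C(p) = -1 + 2*p (C(p) = 2*p - 1 = -1 + 2*p)
N(R) = -1 (N(R) = -4 + 3 = -1)
(a(177) + N(-53 - 21))*((-55 + C(8)*55) + 2118) = (177 - 1)*((-55 + (-1 + 2*8)*55) + 2118) = 176*((-55 + (-1 + 16)*55) + 2118) = 176*((-55 + 15*55) + 2118) = 176*((-55 + 825) + 2118) = 176*(770 + 2118) = 176*2888 = 508288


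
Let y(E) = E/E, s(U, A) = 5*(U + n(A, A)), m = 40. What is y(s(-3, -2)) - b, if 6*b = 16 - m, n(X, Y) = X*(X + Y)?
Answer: 5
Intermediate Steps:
s(U, A) = 5*U + 10*A² (s(U, A) = 5*(U + A*(A + A)) = 5*(U + A*(2*A)) = 5*(U + 2*A²) = 5*U + 10*A²)
y(E) = 1
b = -4 (b = (16 - 1*40)/6 = (16 - 40)/6 = (⅙)*(-24) = -4)
y(s(-3, -2)) - b = 1 - 1*(-4) = 1 + 4 = 5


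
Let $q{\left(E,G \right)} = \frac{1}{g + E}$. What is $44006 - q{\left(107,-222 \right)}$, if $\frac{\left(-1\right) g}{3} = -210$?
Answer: $\frac{32432421}{737} \approx 44006.0$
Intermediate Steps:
$g = 630$ ($g = \left(-3\right) \left(-210\right) = 630$)
$q{\left(E,G \right)} = \frac{1}{630 + E}$
$44006 - q{\left(107,-222 \right)} = 44006 - \frac{1}{630 + 107} = 44006 - \frac{1}{737} = \frac{32432421}{737}$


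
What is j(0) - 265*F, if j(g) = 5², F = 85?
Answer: -22500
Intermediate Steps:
j(g) = 25
j(0) - 265*F = 25 - 265*85 = 25 - 22525 = -22500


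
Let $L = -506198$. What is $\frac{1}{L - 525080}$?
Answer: $- \frac{1}{1031278} \approx -9.6967 \cdot 10^{-7}$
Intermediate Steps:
$\frac{1}{L - 525080} = \frac{1}{-506198 - 525080} = \frac{1}{-1031278} = - \frac{1}{1031278}$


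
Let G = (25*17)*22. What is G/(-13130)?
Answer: -935/1313 ≈ -0.71211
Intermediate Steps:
G = 9350 (G = 425*22 = 9350)
G/(-13130) = 9350/(-13130) = 9350*(-1/13130) = -935/1313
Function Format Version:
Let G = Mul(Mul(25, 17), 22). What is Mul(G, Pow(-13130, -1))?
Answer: Rational(-935, 1313) ≈ -0.71211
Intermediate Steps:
G = 9350 (G = Mul(425, 22) = 9350)
Mul(G, Pow(-13130, -1)) = Mul(9350, Pow(-13130, -1)) = Mul(9350, Rational(-1, 13130)) = Rational(-935, 1313)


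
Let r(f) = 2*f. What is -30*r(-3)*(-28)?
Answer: -5040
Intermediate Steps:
-30*r(-3)*(-28) = -60*(-3)*(-28) = -30*(-6)*(-28) = 180*(-28) = -5040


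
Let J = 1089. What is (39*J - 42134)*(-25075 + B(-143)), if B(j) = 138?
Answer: -8403769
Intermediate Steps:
(39*J - 42134)*(-25075 + B(-143)) = (39*1089 - 42134)*(-25075 + 138) = (42471 - 42134)*(-24937) = 337*(-24937) = -8403769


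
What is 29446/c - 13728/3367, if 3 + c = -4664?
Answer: -12554866/1208753 ≈ -10.387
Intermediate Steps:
c = -4667 (c = -3 - 4664 = -4667)
29446/c - 13728/3367 = 29446/(-4667) - 13728/3367 = 29446*(-1/4667) - 13728*1/3367 = -29446/4667 - 1056/259 = -12554866/1208753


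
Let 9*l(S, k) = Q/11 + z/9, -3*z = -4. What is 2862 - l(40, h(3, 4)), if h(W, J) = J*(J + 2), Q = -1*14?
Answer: 7650460/2673 ≈ 2862.1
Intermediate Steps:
z = 4/3 (z = -⅓*(-4) = 4/3 ≈ 1.3333)
Q = -14
h(W, J) = J*(2 + J)
l(S, k) = -334/2673 (l(S, k) = (-14/11 + (4/3)/9)/9 = (-14*1/11 + (4/3)*(⅑))/9 = (-14/11 + 4/27)/9 = (⅑)*(-334/297) = -334/2673)
2862 - l(40, h(3, 4)) = 2862 - 1*(-334/2673) = 2862 + 334/2673 = 7650460/2673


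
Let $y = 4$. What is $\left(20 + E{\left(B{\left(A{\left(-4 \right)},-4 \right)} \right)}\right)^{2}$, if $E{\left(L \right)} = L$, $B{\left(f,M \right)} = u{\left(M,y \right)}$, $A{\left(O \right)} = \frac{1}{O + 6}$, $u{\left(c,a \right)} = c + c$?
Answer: $144$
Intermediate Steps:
$u{\left(c,a \right)} = 2 c$
$A{\left(O \right)} = \frac{1}{6 + O}$
$B{\left(f,M \right)} = 2 M$
$\left(20 + E{\left(B{\left(A{\left(-4 \right)},-4 \right)} \right)}\right)^{2} = \left(20 + 2 \left(-4\right)\right)^{2} = \left(20 - 8\right)^{2} = 12^{2} = 144$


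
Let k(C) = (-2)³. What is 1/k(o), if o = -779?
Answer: -⅛ ≈ -0.12500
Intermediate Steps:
k(C) = -8
1/k(o) = 1/(-8) = -⅛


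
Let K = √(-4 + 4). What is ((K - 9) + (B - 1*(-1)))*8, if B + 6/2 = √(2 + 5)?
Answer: -88 + 8*√7 ≈ -66.834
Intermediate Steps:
K = 0 (K = √0 = 0)
B = -3 + √7 (B = -3 + √(2 + 5) = -3 + √7 ≈ -0.35425)
((K - 9) + (B - 1*(-1)))*8 = ((0 - 9) + ((-3 + √7) - 1*(-1)))*8 = (-9 + ((-3 + √7) + 1))*8 = (-9 + (-2 + √7))*8 = (-11 + √7)*8 = -88 + 8*√7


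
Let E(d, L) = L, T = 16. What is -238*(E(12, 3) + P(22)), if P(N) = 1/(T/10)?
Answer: -3451/4 ≈ -862.75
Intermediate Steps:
P(N) = 5/8 (P(N) = 1/(16/10) = 1/(16*(1/10)) = 1/(8/5) = 5/8)
-238*(E(12, 3) + P(22)) = -238*(3 + 5/8) = -238*29/8 = -3451/4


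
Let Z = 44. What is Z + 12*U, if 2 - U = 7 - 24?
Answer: 272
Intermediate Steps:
U = 19 (U = 2 - (7 - 24) = 2 - 1*(-17) = 2 + 17 = 19)
Z + 12*U = 44 + 12*19 = 44 + 228 = 272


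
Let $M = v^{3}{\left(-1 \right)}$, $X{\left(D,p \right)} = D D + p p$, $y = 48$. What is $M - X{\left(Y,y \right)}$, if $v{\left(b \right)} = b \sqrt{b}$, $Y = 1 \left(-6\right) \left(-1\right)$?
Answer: $-2340 + i \approx -2340.0 + 1.0 i$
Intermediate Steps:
$Y = 6$ ($Y = \left(-6\right) \left(-1\right) = 6$)
$v{\left(b \right)} = b^{\frac{3}{2}}$
$X{\left(D,p \right)} = D^{2} + p^{2}$
$M = i$ ($M = \left(\left(-1\right)^{\frac{3}{2}}\right)^{3} = \left(- i\right)^{3} = i \approx 1.0 i$)
$M - X{\left(Y,y \right)} = i - \left(6^{2} + 48^{2}\right) = i - \left(36 + 2304\right) = i - 2340 = -2340 + i$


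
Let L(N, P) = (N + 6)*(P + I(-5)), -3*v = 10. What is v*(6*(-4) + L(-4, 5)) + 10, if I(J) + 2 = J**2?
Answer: -290/3 ≈ -96.667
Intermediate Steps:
v = -10/3 (v = -1/3*10 = -10/3 ≈ -3.3333)
I(J) = -2 + J**2
L(N, P) = (6 + N)*(23 + P) (L(N, P) = (N + 6)*(P + (-2 + (-5)**2)) = (6 + N)*(P + (-2 + 25)) = (6 + N)*(P + 23) = (6 + N)*(23 + P))
v*(6*(-4) + L(-4, 5)) + 10 = -10*(6*(-4) + (138 + 6*5 + 23*(-4) - 4*5))/3 + 10 = -10*(-24 + (138 + 30 - 92 - 20))/3 + 10 = -10*(-24 + 56)/3 + 10 = -10/3*32 + 10 = -320/3 + 10 = -290/3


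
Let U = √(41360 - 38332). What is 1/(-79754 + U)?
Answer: -39877/3180348744 - √757/3180348744 ≈ -1.2547e-5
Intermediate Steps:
U = 2*√757 (U = √3028 = 2*√757 ≈ 55.027)
1/(-79754 + U) = 1/(-79754 + 2*√757)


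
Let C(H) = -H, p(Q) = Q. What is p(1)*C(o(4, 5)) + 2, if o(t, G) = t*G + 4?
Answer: -22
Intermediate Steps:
o(t, G) = 4 + G*t (o(t, G) = G*t + 4 = 4 + G*t)
p(1)*C(o(4, 5)) + 2 = 1*(-(4 + 5*4)) + 2 = 1*(-(4 + 20)) + 2 = 1*(-1*24) + 2 = 1*(-24) + 2 = -24 + 2 = -22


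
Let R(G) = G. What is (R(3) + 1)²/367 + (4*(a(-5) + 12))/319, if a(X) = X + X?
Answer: 8040/117073 ≈ 0.068675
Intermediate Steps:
a(X) = 2*X
(R(3) + 1)²/367 + (4*(a(-5) + 12))/319 = (3 + 1)²/367 + (4*(2*(-5) + 12))/319 = 4²*(1/367) + (4*(-10 + 12))*(1/319) = 16*(1/367) + (4*2)*(1/319) = 16/367 + 8*(1/319) = 16/367 + 8/319 = 8040/117073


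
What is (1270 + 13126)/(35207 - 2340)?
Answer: 14396/32867 ≈ 0.43801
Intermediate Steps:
(1270 + 13126)/(35207 - 2340) = 14396/32867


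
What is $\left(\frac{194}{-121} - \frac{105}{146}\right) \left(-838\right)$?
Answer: $\frac{17191151}{8833} \approx 1946.2$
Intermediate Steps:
$\left(\frac{194}{-121} - \frac{105}{146}\right) \left(-838\right) = \left(194 \left(- \frac{1}{121}\right) - \frac{105}{146}\right) \left(-838\right) = \left(- \frac{194}{121} - \frac{105}{146}\right) \left(-838\right) = \left(- \frac{41029}{17666}\right) \left(-838\right) = \frac{17191151}{8833}$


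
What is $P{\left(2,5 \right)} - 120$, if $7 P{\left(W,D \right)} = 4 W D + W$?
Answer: $-114$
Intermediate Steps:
$P{\left(W,D \right)} = \frac{W}{7} + \frac{4 D W}{7}$ ($P{\left(W,D \right)} = \frac{4 W D + W}{7} = \frac{4 D W + W}{7} = \frac{W + 4 D W}{7} = \frac{W}{7} + \frac{4 D W}{7}$)
$P{\left(2,5 \right)} - 120 = \frac{1}{7} \cdot 2 \left(1 + 4 \cdot 5\right) - 120 = \frac{1}{7} \cdot 2 \left(1 + 20\right) - 120 = \frac{1}{7} \cdot 2 \cdot 21 - 120 = 6 - 120 = -114$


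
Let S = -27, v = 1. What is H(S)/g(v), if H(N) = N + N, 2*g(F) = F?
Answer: -108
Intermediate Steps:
g(F) = F/2
H(N) = 2*N
H(S)/g(v) = (2*(-27))/(((½)*1)) = -54/½ = -54*2 = -108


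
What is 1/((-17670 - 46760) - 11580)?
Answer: -1/76010 ≈ -1.3156e-5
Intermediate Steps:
1/((-17670 - 46760) - 11580) = 1/(-64430 - 11580) = 1/(-76010) = -1/76010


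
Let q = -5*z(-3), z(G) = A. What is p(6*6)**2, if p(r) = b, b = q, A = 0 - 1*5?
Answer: 625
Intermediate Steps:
A = -5 (A = 0 - 5 = -5)
z(G) = -5
q = 25 (q = -5*(-5) = 25)
b = 25
p(r) = 25
p(6*6)**2 = 25**2 = 625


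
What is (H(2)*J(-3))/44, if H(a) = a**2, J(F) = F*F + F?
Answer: 6/11 ≈ 0.54545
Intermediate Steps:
J(F) = F + F**2 (J(F) = F**2 + F = F + F**2)
(H(2)*J(-3))/44 = (2**2*(-3*(1 - 3)))/44 = (4*(-3*(-2)))*(1/44) = (4*6)*(1/44) = 24*(1/44) = 6/11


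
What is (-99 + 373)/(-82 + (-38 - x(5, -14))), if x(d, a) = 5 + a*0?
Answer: -274/125 ≈ -2.1920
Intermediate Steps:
x(d, a) = 5 (x(d, a) = 5 + 0 = 5)
(-99 + 373)/(-82 + (-38 - x(5, -14))) = (-99 + 373)/(-82 + (-38 - 1*5)) = 274/(-82 + (-38 - 5)) = 274/(-82 - 43) = 274/(-125) = 274*(-1/125) = -274/125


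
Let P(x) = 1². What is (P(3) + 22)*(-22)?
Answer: -506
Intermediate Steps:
P(x) = 1
(P(3) + 22)*(-22) = (1 + 22)*(-22) = 23*(-22) = -506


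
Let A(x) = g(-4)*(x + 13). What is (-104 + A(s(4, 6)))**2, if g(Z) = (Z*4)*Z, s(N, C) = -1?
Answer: 440896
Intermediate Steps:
g(Z) = 4*Z**2 (g(Z) = (4*Z)*Z = 4*Z**2)
A(x) = 832 + 64*x (A(x) = (4*(-4)**2)*(x + 13) = (4*16)*(13 + x) = 64*(13 + x) = 832 + 64*x)
(-104 + A(s(4, 6)))**2 = (-104 + (832 + 64*(-1)))**2 = (-104 + (832 - 64))**2 = (-104 + 768)**2 = 664**2 = 440896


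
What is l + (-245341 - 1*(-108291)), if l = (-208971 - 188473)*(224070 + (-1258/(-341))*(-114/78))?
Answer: -394773151131802/4433 ≈ -8.9053e+10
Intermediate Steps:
l = -394772543589152/4433 (l = -397444*(224070 + (-1258*(-1/341))*(-114*1/78)) = -397444*(224070 + (1258/341)*(-19/13)) = -397444*(224070 - 23902/4433) = -397444*993278408/4433 = -394772543589152/4433 ≈ -8.9053e+10)
l + (-245341 - 1*(-108291)) = -394772543589152/4433 + (-245341 - 1*(-108291)) = -394772543589152/4433 + (-245341 + 108291) = -394772543589152/4433 - 137050 = -394773151131802/4433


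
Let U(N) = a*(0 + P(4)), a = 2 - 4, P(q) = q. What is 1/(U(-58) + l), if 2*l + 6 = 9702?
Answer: 1/4840 ≈ 0.00020661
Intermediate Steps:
l = 4848 (l = -3 + (1/2)*9702 = -3 + 4851 = 4848)
a = -2
U(N) = -8 (U(N) = -2*(0 + 4) = -2*4 = -8)
1/(U(-58) + l) = 1/(-8 + 4848) = 1/4840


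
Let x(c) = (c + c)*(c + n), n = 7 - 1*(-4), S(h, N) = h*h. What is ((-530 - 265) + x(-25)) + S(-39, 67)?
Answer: 1426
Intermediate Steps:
S(h, N) = h²
n = 11 (n = 7 + 4 = 11)
x(c) = 2*c*(11 + c) (x(c) = (c + c)*(c + 11) = (2*c)*(11 + c) = 2*c*(11 + c))
((-530 - 265) + x(-25)) + S(-39, 67) = ((-530 - 265) + 2*(-25)*(11 - 25)) + (-39)² = (-795 + 2*(-25)*(-14)) + 1521 = (-795 + 700) + 1521 = -95 + 1521 = 1426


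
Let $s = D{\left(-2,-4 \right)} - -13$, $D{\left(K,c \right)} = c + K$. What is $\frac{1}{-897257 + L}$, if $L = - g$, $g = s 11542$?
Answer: $- \frac{1}{978051} \approx -1.0224 \cdot 10^{-6}$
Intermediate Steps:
$D{\left(K,c \right)} = K + c$
$s = 7$ ($s = \left(-2 - 4\right) - -13 = -6 + 13 = 7$)
$g = 80794$ ($g = 7 \cdot 11542 = 80794$)
$L = -80794$ ($L = \left(-1\right) 80794 = -80794$)
$\frac{1}{-897257 + L} = \frac{1}{-897257 - 80794} = \frac{1}{-978051} = - \frac{1}{978051}$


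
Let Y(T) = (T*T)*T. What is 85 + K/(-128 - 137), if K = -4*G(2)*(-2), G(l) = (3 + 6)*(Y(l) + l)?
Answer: 4361/53 ≈ 82.283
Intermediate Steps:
Y(T) = T**3 (Y(T) = T**2*T = T**3)
G(l) = 9*l + 9*l**3 (G(l) = (3 + 6)*(l**3 + l) = 9*(l + l**3) = 9*l + 9*l**3)
K = 720 (K = -36*2*(1 + 2**2)*(-2) = -36*2*(1 + 4)*(-2) = -36*2*5*(-2) = -4*90*(-2) = -360*(-2) = 720)
85 + K/(-128 - 137) = 85 + 720/(-128 - 137) = 85 + 720/(-265) = 85 + 720*(-1/265) = 85 - 144/53 = 4361/53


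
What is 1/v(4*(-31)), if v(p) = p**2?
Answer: 1/15376 ≈ 6.5036e-5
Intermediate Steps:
1/v(4*(-31)) = 1/((4*(-31))**2) = 1/((-124)**2) = 1/15376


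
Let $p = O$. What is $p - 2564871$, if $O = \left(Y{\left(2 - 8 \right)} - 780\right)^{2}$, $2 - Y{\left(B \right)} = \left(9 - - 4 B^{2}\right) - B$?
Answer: $-1686902$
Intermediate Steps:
$Y{\left(B \right)} = -7 + B - 4 B^{2}$ ($Y{\left(B \right)} = 2 - \left(\left(9 - - 4 B^{2}\right) - B\right) = 2 - \left(\left(9 + 4 B^{2}\right) - B\right) = 2 - \left(9 - B + 4 B^{2}\right) = -7 + B - 4 B^{2}$)
$O = 877969$ ($O = \left(\left(-7 + \left(2 - 8\right) - 4 \left(2 - 8\right)^{2}\right) - 780\right)^{2} = \left(\left(-7 - 6 - 4 \left(-6\right)^{2}\right) - 780\right)^{2} = \left(\left(-7 - 6 - 144\right) - 780\right)^{2} = \left(-157 - 780\right)^{2} = \left(-937\right)^{2} = 877969$)
$p = 877969$
$p - 2564871 = 877969 - 2564871 = -1686902$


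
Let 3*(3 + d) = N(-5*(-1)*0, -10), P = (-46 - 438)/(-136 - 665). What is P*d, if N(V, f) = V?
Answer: -484/267 ≈ -1.8127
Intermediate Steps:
P = 484/801 (P = -484/(-801) = -484*(-1/801) = 484/801 ≈ 0.60424)
d = -3 (d = -3 + (-5*(-1)*0)/3 = -3 + (5*0)/3 = -3 + (⅓)*0 = -3 + 0 = -3)
P*d = (484/801)*(-3) = -484/267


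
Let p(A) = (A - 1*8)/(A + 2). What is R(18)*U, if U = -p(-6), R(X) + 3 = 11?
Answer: -28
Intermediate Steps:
R(X) = 8 (R(X) = -3 + 11 = 8)
p(A) = (-8 + A)/(2 + A) (p(A) = (A - 8)/(2 + A) = (-8 + A)/(2 + A))
U = -7/2 (U = -(-8 - 6)/(2 - 6) = -(-14)/(-4) = -(-1)*(-14)/4 = -1*7/2 = -7/2 ≈ -3.5000)
R(18)*U = 8*(-7/2) = -28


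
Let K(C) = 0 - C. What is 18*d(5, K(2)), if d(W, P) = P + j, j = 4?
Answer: 36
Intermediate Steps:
K(C) = -C
d(W, P) = 4 + P (d(W, P) = P + 4 = 4 + P)
18*d(5, K(2)) = 18*(4 - 1*2) = 18*(4 - 2) = 18*2 = 36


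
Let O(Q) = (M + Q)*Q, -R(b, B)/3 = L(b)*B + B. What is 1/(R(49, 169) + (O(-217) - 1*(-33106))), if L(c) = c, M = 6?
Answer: 1/53543 ≈ 1.8677e-5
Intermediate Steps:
R(b, B) = -3*B - 3*B*b (R(b, B) = -3*(b*B + B) = -3*(B*b + B) = -3*(B + B*b) = -3*B - 3*B*b)
O(Q) = Q*(6 + Q) (O(Q) = (6 + Q)*Q = Q*(6 + Q))
1/(R(49, 169) + (O(-217) - 1*(-33106))) = 1/(-3*169*(1 + 49) + (-217*(6 - 217) - 1*(-33106))) = 1/(-3*169*50 + (-217*(-211) + 33106)) = 1/(-25350 + (45787 + 33106)) = 1/(-25350 + 78893) = 1/53543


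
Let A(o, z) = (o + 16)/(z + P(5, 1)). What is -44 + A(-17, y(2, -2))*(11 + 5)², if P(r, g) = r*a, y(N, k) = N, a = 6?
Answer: -52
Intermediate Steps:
P(r, g) = 6*r (P(r, g) = r*6 = 6*r)
A(o, z) = (16 + o)/(30 + z) (A(o, z) = (o + 16)/(z + 6*5) = (16 + o)/(z + 30) = (16 + o)/(30 + z))
-44 + A(-17, y(2, -2))*(11 + 5)² = -44 + ((16 - 17)/(30 + 2))*(11 + 5)² = -44 + (-1/32)*16² = -44 + ((1/32)*(-1))*256 = -44 - 1/32*256 = -44 - 8 = -52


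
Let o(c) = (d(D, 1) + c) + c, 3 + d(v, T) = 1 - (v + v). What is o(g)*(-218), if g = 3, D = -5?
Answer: -3052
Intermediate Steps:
d(v, T) = -2 - 2*v (d(v, T) = -3 + (1 - (v + v)) = -3 + (1 - 2*v) = -2 - 2*v)
o(c) = 8 + 2*c (o(c) = ((-2 - 2*(-5)) + c) + c = ((-2 + 10) + c) + c = (8 + c) + c = 8 + 2*c)
o(g)*(-218) = (8 + 2*3)*(-218) = (8 + 6)*(-218) = 14*(-218) = -3052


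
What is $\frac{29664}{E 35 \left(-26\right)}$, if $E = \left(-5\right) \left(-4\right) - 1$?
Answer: $- \frac{14832}{8645} \approx -1.7157$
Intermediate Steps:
$E = 19$ ($E = 20 - 1 = 19$)
$\frac{29664}{E 35 \left(-26\right)} = \frac{29664}{19 \cdot 35 \left(-26\right)} = \frac{29664}{665 \left(-26\right)} = \frac{29664}{-17290} = 29664 \left(- \frac{1}{17290}\right) = - \frac{14832}{8645}$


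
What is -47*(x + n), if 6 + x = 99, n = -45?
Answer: -2256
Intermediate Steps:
x = 93 (x = -6 + 99 = 93)
-47*(x + n) = -47*(93 - 45) = -47*48 = -2256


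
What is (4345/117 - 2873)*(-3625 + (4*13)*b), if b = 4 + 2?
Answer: 1099240148/117 ≈ 9.3952e+6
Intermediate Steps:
b = 6
(4345/117 - 2873)*(-3625 + (4*13)*b) = (4345/117 - 2873)*(-3625 + (4*13)*6) = (4345*(1/117) - 2873)*(-3625 + 52*6) = (4345/117 - 2873)*(-3625 + 312) = -331796/117*(-3313) = 1099240148/117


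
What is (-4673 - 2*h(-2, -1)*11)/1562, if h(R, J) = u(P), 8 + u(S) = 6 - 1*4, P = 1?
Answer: -4541/1562 ≈ -2.9072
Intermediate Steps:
u(S) = -6 (u(S) = -8 + (6 - 1*4) = -8 + (6 - 4) = -8 + 2 = -6)
h(R, J) = -6
(-4673 - 2*h(-2, -1)*11)/1562 = (-4673 - 2*(-6)*11)/1562 = (-4673 + 12*11)*(1/1562) = (-4673 + 132)*(1/1562) = -4541*1/1562 = -4541/1562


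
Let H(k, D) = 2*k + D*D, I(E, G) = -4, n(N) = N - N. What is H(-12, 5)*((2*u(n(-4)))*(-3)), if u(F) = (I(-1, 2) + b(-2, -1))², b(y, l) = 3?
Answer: -6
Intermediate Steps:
n(N) = 0
u(F) = 1 (u(F) = (-4 + 3)² = (-1)² = 1)
H(k, D) = D² + 2*k (H(k, D) = 2*k + D² = D² + 2*k)
H(-12, 5)*((2*u(n(-4)))*(-3)) = (5² + 2*(-12))*((2*1)*(-3)) = (25 - 24)*(2*(-3)) = 1*(-6) = -6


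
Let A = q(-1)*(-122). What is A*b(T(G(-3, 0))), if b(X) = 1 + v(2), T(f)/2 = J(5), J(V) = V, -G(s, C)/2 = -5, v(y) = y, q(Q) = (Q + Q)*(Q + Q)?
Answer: -1464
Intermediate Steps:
q(Q) = 4*Q**2 (q(Q) = (2*Q)*(2*Q) = 4*Q**2)
G(s, C) = 10 (G(s, C) = -2*(-5) = 10)
T(f) = 10 (T(f) = 2*5 = 10)
b(X) = 3 (b(X) = 1 + 2 = 3)
A = -488 (A = (4*(-1)**2)*(-122) = (4*1)*(-122) = 4*(-122) = -488)
A*b(T(G(-3, 0))) = -488*3 = -1464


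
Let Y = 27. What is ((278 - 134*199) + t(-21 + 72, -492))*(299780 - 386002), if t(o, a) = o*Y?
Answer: 2156498442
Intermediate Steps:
t(o, a) = 27*o (t(o, a) = o*27 = 27*o)
((278 - 134*199) + t(-21 + 72, -492))*(299780 - 386002) = ((278 - 134*199) + 27*(-21 + 72))*(299780 - 386002) = ((278 - 26666) + 27*51)*(-86222) = (-26388 + 1377)*(-86222) = -25011*(-86222) = 2156498442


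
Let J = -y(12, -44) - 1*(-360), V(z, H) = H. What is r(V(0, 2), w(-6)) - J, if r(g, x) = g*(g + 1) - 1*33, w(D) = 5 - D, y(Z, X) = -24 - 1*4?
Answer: -415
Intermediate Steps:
y(Z, X) = -28 (y(Z, X) = -24 - 4 = -28)
r(g, x) = -33 + g*(1 + g) (r(g, x) = g*(1 + g) - 33 = -33 + g*(1 + g))
J = 388 (J = -1*(-28) - 1*(-360) = 28 + 360 = 388)
r(V(0, 2), w(-6)) - J = (-33 + 2 + 2**2) - 1*388 = (-33 + 2 + 4) - 388 = -27 - 388 = -415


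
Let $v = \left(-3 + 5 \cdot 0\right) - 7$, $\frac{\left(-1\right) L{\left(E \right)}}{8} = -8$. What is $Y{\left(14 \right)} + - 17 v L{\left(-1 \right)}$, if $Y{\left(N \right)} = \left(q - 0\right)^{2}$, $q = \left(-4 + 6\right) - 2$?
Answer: $10880$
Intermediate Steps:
$q = 0$ ($q = 2 - 2 = 0$)
$L{\left(E \right)} = 64$ ($L{\left(E \right)} = \left(-8\right) \left(-8\right) = 64$)
$v = -10$ ($v = \left(-3 + 0\right) - 7 = -3 - 7 = -10$)
$Y{\left(N \right)} = 0$ ($Y{\left(N \right)} = \left(0 - 0\right)^{2} = \left(0 + 0\right)^{2} = 0^{2} = 0$)
$Y{\left(14 \right)} + - 17 v L{\left(-1 \right)} = 0 + \left(-17\right) \left(-10\right) 64 = 0 + 170 \cdot 64 = 0 + 10880 = 10880$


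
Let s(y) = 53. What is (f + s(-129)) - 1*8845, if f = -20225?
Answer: -29017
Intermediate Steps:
(f + s(-129)) - 1*8845 = (-20225 + 53) - 1*8845 = -20172 - 8845 = -29017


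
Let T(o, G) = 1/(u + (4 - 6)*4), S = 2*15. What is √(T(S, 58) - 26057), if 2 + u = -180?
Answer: I*√940657890/190 ≈ 161.42*I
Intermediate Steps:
u = -182 (u = -2 - 180 = -182)
S = 30
T(o, G) = -1/190 (T(o, G) = 1/(-182 + (4 - 6)*4) = 1/(-182 - 2*4) = 1/(-182 - 8) = 1/(-190) = -1/190)
√(T(S, 58) - 26057) = √(-1/190 - 26057) = √(-4950831/190) = I*√940657890/190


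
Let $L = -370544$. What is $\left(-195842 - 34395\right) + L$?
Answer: $-600781$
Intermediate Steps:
$\left(-195842 - 34395\right) + L = \left(-195842 - 34395\right) - 370544 = -230237 - 370544 = -600781$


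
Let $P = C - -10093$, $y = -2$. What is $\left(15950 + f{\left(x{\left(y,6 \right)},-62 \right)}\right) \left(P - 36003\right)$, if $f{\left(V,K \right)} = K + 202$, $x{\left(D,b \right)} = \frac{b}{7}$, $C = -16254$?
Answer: $-678418760$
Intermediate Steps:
$x{\left(D,b \right)} = \frac{b}{7}$ ($x{\left(D,b \right)} = b \frac{1}{7} = \frac{b}{7}$)
$P = -6161$ ($P = -16254 - -10093 = -16254 + 10093 = -6161$)
$f{\left(V,K \right)} = 202 + K$
$\left(15950 + f{\left(x{\left(y,6 \right)},-62 \right)}\right) \left(P - 36003\right) = \left(15950 + \left(202 - 62\right)\right) \left(-6161 - 36003\right) = \left(15950 + 140\right) \left(-42164\right) = 16090 \left(-42164\right) = -678418760$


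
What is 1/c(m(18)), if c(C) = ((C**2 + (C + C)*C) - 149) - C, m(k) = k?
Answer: 1/805 ≈ 0.0012422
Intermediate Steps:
c(C) = -149 - C + 3*C**2 (c(C) = ((C**2 + (2*C)*C) - 149) - C = ((C**2 + 2*C**2) - 149) - C = (3*C**2 - 149) - C = (-149 + 3*C**2) - C = -149 - C + 3*C**2)
1/c(m(18)) = 1/(-149 - 1*18 + 3*18**2) = 1/(-149 - 18 + 3*324) = 1/(-149 - 18 + 972) = 1/805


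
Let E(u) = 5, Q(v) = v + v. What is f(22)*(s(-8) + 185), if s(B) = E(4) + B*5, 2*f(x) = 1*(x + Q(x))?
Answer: 4950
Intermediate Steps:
Q(v) = 2*v
f(x) = 3*x/2 (f(x) = (1*(x + 2*x))/2 = (1*(3*x))/2 = (3*x)/2 = 3*x/2)
s(B) = 5 + 5*B (s(B) = 5 + B*5 = 5 + 5*B)
f(22)*(s(-8) + 185) = ((3/2)*22)*((5 + 5*(-8)) + 185) = 33*((5 - 40) + 185) = 33*(-35 + 185) = 33*150 = 4950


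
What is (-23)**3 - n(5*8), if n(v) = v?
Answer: -12207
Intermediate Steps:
(-23)**3 - n(5*8) = (-23)**3 - 5*8 = -12167 - 1*40 = -12167 - 40 = -12207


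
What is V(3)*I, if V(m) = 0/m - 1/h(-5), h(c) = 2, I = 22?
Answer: -11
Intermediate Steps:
V(m) = -½ (V(m) = 0/m - 1/2 = 0 - 1*½ = 0 - ½ = -½)
V(3)*I = -½*22 = -11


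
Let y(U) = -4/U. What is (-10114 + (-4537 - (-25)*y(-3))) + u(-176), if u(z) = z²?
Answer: 49075/3 ≈ 16358.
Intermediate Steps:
(-10114 + (-4537 - (-25)*y(-3))) + u(-176) = (-10114 + (-4537 - (-25)*(-4/(-3)))) + (-176)² = (-10114 + (-4537 - (-25)*(-4*(-⅓)))) + 30976 = (-10114 + (-4537 - (-25)*4/3)) + 30976 = (-10114 + (-4537 - 1*(-100/3))) + 30976 = (-10114 + (-4537 + 100/3)) + 30976 = (-10114 - 13511/3) + 30976 = -43853/3 + 30976 = 49075/3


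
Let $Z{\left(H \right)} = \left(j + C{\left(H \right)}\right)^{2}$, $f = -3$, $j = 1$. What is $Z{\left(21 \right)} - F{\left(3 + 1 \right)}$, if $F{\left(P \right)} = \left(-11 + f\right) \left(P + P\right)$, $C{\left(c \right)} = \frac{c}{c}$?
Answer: $116$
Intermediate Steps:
$C{\left(c \right)} = 1$
$Z{\left(H \right)} = 4$ ($Z{\left(H \right)} = \left(1 + 1\right)^{2} = 2^{2} = 4$)
$F{\left(P \right)} = - 28 P$ ($F{\left(P \right)} = \left(-11 - 3\right) \left(P + P\right) = - 14 \cdot 2 P = - 28 P$)
$Z{\left(21 \right)} - F{\left(3 + 1 \right)} = 4 - - 28 \left(3 + 1\right) = 4 - \left(-28\right) 4 = 4 - -112 = 4 + 112 = 116$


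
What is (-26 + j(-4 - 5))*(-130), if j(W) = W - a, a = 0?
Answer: 4550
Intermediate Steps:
j(W) = W (j(W) = W - 1*0 = W + 0 = W)
(-26 + j(-4 - 5))*(-130) = (-26 + (-4 - 5))*(-130) = (-26 - 9)*(-130) = -35*(-130) = 4550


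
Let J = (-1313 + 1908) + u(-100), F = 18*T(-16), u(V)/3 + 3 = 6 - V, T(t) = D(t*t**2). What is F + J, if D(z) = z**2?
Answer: 301990792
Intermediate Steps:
T(t) = t**6 (T(t) = (t*t**2)**2 = (t**3)**2 = t**6)
u(V) = 9 - 3*V (u(V) = -9 + 3*(6 - V) = -9 + (18 - 3*V) = 9 - 3*V)
F = 301989888 (F = 18*(-16)**6 = 18*16777216 = 301989888)
J = 904 (J = (-1313 + 1908) + (9 - 3*(-100)) = 595 + (9 + 300) = 595 + 309 = 904)
F + J = 301989888 + 904 = 301990792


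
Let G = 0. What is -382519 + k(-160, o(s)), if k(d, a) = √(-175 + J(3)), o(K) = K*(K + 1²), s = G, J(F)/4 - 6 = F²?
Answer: -382519 + I*√115 ≈ -3.8252e+5 + 10.724*I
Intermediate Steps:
J(F) = 24 + 4*F²
s = 0
o(K) = K*(1 + K) (o(K) = K*(K + 1) = K*(1 + K))
k(d, a) = I*√115 (k(d, a) = √(-175 + (24 + 4*3²)) = √(-175 + (24 + 4*9)) = √(-175 + (24 + 36)) = √(-175 + 60) = √(-115) = I*√115)
-382519 + k(-160, o(s)) = -382519 + I*√115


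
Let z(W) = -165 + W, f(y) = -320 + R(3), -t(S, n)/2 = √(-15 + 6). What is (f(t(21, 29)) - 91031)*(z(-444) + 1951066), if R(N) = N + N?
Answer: -178164494665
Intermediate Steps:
t(S, n) = -6*I (t(S, n) = -2*√(-15 + 6) = -6*I)
R(N) = 2*N
f(y) = -314 (f(y) = -320 + 2*3 = -320 + 6 = -314)
(f(t(21, 29)) - 91031)*(z(-444) + 1951066) = (-314 - 91031)*((-165 - 444) + 1951066) = -91345*(-609 + 1951066) = -91345*1950457 = -178164494665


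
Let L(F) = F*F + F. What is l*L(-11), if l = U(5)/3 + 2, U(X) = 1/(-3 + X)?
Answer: 715/3 ≈ 238.33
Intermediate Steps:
L(F) = F + F**2 (L(F) = F**2 + F = F + F**2)
l = 13/6 (l = 1/(3*(-3 + 5)) + 2 = (1/3)/2 + 2 = (1/3)*(1/2) + 2 = 1/6 + 2 = 13/6 ≈ 2.1667)
l*L(-11) = 13*(-11*(1 - 11))/6 = 13*(-11*(-10))/6 = (13/6)*110 = 715/3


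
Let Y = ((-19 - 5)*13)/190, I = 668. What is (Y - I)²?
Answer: 4046995456/9025 ≈ 4.4842e+5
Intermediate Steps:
Y = -156/95 (Y = -24*13*(1/190) = -312*1/190 = -156/95 ≈ -1.6421)
(Y - I)² = (-156/95 - 1*668)² = (-156/95 - 668)² = (-63616/95)² = 4046995456/9025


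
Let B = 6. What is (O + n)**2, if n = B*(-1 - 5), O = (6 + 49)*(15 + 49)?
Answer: 12138256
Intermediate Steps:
O = 3520 (O = 55*64 = 3520)
n = -36 (n = 6*(-1 - 5) = 6*(-6) = -36)
(O + n)**2 = (3520 - 36)**2 = 3484**2 = 12138256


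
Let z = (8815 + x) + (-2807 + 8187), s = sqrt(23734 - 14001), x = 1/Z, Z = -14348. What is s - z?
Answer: -203669859/14348 + sqrt(9733) ≈ -14096.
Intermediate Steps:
x = -1/14348 (x = 1/(-14348) = -1/14348 ≈ -6.9696e-5)
s = sqrt(9733) ≈ 98.656
z = 203669859/14348 (z = (8815 - 1/14348) + (-2807 + 8187) = 126477619/14348 + 5380 = 203669859/14348 ≈ 14195.)
s - z = sqrt(9733) - 1*203669859/14348 = sqrt(9733) - 203669859/14348 = -203669859/14348 + sqrt(9733)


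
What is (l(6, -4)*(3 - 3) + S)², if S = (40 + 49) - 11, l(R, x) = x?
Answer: 6084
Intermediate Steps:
S = 78 (S = 89 - 11 = 78)
(l(6, -4)*(3 - 3) + S)² = (-4*(3 - 3) + 78)² = (-4*0 + 78)² = (0 + 78)² = 78² = 6084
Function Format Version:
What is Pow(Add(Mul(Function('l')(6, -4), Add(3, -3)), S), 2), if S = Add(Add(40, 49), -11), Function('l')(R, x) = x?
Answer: 6084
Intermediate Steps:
S = 78 (S = Add(89, -11) = 78)
Pow(Add(Mul(Function('l')(6, -4), Add(3, -3)), S), 2) = Pow(Add(Mul(-4, Add(3, -3)), 78), 2) = Pow(Add(Mul(-4, 0), 78), 2) = Pow(Add(0, 78), 2) = Pow(78, 2) = 6084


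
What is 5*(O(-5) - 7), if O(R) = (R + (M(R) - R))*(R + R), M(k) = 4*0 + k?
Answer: 215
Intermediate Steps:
M(k) = k (M(k) = 0 + k = k)
O(R) = 2*R² (O(R) = (R + (R - R))*(R + R) = (R + 0)*(2*R) = R*(2*R) = 2*R²)
5*(O(-5) - 7) = 5*(2*(-5)² - 7) = 5*(2*25 - 7) = 5*(50 - 7) = 5*43 = 215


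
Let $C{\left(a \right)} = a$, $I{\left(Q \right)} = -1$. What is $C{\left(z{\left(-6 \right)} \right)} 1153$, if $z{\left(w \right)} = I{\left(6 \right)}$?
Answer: $-1153$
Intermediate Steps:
$z{\left(w \right)} = -1$
$C{\left(z{\left(-6 \right)} \right)} 1153 = \left(-1\right) 1153 = -1153$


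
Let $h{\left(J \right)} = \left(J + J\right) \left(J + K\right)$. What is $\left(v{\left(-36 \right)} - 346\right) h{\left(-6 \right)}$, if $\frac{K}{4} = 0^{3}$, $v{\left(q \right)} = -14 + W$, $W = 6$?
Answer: $-25488$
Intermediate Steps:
$v{\left(q \right)} = -8$ ($v{\left(q \right)} = -14 + 6 = -8$)
$K = 0$ ($K = 4 \cdot 0^{3} = 4 \cdot 0 = 0$)
$h{\left(J \right)} = 2 J^{2}$ ($h{\left(J \right)} = \left(J + J\right) \left(J + 0\right) = 2 J J = 2 J^{2}$)
$\left(v{\left(-36 \right)} - 346\right) h{\left(-6 \right)} = \left(-8 - 346\right) 2 \left(-6\right)^{2} = - 354 \cdot 2 \cdot 36 = \left(-354\right) 72 = -25488$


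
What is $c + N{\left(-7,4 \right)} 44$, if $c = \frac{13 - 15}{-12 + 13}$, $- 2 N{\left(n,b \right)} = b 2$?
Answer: $-178$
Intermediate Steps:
$N{\left(n,b \right)} = - b$ ($N{\left(n,b \right)} = - \frac{b 2}{2} = - \frac{2 b}{2} = - b$)
$c = -2$ ($c = - \frac{2}{1} = \left(-2\right) 1 = -2$)
$c + N{\left(-7,4 \right)} 44 = -2 + \left(-1\right) 4 \cdot 44 = -2 - 176 = -178$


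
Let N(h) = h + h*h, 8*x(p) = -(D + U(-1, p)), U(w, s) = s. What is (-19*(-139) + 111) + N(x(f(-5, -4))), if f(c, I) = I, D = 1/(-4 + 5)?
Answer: 176161/64 ≈ 2752.5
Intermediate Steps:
D = 1 (D = 1/1 = 1)
x(p) = -⅛ - p/8 (x(p) = (-(1 + p))/8 = (-1 - p)/8 = -⅛ - p/8)
N(h) = h + h²
(-19*(-139) + 111) + N(x(f(-5, -4))) = (-19*(-139) + 111) + (-⅛ - ⅛*(-4))*(1 + (-⅛ - ⅛*(-4))) = (2641 + 111) + (-⅛ + ½)*(1 + (-⅛ + ½)) = 2752 + 3*(1 + 3/8)/8 = 2752 + (3/8)*(11/8) = 2752 + 33/64 = 176161/64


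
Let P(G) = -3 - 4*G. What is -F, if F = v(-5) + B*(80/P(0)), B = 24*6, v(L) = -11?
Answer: 3851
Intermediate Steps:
B = 144
F = -3851 (F = -11 + 144*(80/(-3 - 4*0)) = -11 + 144*(80/(-3 + 0)) = -11 + 144*(80/(-3)) = -11 + 144*(80*(-⅓)) = -11 + 144*(-80/3) = -11 - 3840 = -3851)
-F = -1*(-3851) = 3851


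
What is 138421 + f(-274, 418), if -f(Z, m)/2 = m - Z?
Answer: 137037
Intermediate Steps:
f(Z, m) = -2*m + 2*Z (f(Z, m) = -2*(m - Z) = -2*m + 2*Z)
138421 + f(-274, 418) = 138421 + (-2*418 + 2*(-274)) = 138421 + (-836 - 548) = 138421 - 1384 = 137037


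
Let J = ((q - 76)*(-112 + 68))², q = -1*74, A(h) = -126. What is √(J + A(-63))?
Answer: 3*√4839986 ≈ 6600.0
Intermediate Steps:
q = -74
J = 43560000 (J = ((-74 - 76)*(-112 + 68))² = (-150*(-44))² = 6600² = 43560000)
√(J + A(-63)) = √(43560000 - 126) = √43559874 = 3*√4839986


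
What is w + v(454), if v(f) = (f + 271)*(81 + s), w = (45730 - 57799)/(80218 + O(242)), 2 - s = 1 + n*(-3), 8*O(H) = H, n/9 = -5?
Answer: -12334204301/320993 ≈ -38425.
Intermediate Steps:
n = -45 (n = 9*(-5) = -45)
O(H) = H/8
s = -134 (s = 2 - (1 - 45*(-3)) = 2 - (1 + 135) = 2 - 1*136 = 2 - 136 = -134)
w = -48276/320993 (w = (45730 - 57799)/(80218 + (1/8)*242) = -12069/(80218 + 121/4) = -12069/320993/4 = -12069*4/320993 = -48276/320993 ≈ -0.15040)
v(f) = -14363 - 53*f (v(f) = (f + 271)*(81 - 134) = (271 + f)*(-53) = -14363 - 53*f)
w + v(454) = -48276/320993 + (-14363 - 53*454) = -48276/320993 + (-14363 - 24062) = -48276/320993 - 38425 = -12334204301/320993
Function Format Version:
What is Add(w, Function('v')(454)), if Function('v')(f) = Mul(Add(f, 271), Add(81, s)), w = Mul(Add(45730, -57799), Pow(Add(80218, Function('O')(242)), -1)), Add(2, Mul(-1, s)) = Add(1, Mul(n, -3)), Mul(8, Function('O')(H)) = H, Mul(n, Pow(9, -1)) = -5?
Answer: Rational(-12334204301, 320993) ≈ -38425.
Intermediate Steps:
n = -45 (n = Mul(9, -5) = -45)
Function('O')(H) = Mul(Rational(1, 8), H)
s = -134 (s = Add(2, Mul(-1, Add(1, Mul(-45, -3)))) = Add(2, Mul(-1, Add(1, 135))) = Add(2, Mul(-1, 136)) = Add(2, -136) = -134)
w = Rational(-48276, 320993) (w = Mul(Add(45730, -57799), Pow(Add(80218, Mul(Rational(1, 8), 242)), -1)) = Mul(-12069, Pow(Add(80218, Rational(121, 4)), -1)) = Mul(-12069, Pow(Rational(320993, 4), -1)) = Mul(-12069, Rational(4, 320993)) = Rational(-48276, 320993) ≈ -0.15040)
Function('v')(f) = Add(-14363, Mul(-53, f)) (Function('v')(f) = Mul(Add(f, 271), Add(81, -134)) = Mul(Add(271, f), -53) = Add(-14363, Mul(-53, f)))
Add(w, Function('v')(454)) = Add(Rational(-48276, 320993), Add(-14363, Mul(-53, 454))) = Add(Rational(-48276, 320993), Add(-14363, -24062)) = Add(Rational(-48276, 320993), -38425) = Rational(-12334204301, 320993)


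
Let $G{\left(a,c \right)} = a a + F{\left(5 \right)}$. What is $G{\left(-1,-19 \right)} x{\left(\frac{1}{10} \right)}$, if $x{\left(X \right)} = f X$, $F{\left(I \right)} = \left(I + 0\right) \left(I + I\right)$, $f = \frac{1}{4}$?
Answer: $\frac{51}{40} \approx 1.275$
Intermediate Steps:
$f = \frac{1}{4} \approx 0.25$
$F{\left(I \right)} = 2 I^{2}$ ($F{\left(I \right)} = I 2 I = 2 I^{2}$)
$x{\left(X \right)} = \frac{X}{4}$
$G{\left(a,c \right)} = 50 + a^{2}$ ($G{\left(a,c \right)} = a a + 2 \cdot 5^{2} = a^{2} + 2 \cdot 25 = a^{2} + 50 = 50 + a^{2}$)
$G{\left(-1,-19 \right)} x{\left(\frac{1}{10} \right)} = \left(50 + \left(-1\right)^{2}\right) \frac{1}{4 \cdot 10} = \left(50 + 1\right) \frac{1}{4} \cdot \frac{1}{10} = 51 \cdot \frac{1}{40} = \frac{51}{40}$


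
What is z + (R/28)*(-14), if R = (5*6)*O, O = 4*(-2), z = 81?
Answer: 201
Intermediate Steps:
O = -8
R = -240 (R = (5*6)*(-8) = 30*(-8) = -240)
z + (R/28)*(-14) = 81 - 240/28*(-14) = 81 - 240*1/28*(-14) = 81 - 60/7*(-14) = 81 + 120 = 201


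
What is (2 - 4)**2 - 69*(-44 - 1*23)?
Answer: 4627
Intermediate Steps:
(2 - 4)**2 - 69*(-44 - 1*23) = (-2)**2 - 69*(-44 - 23) = 4 - 69*(-67) = 4 + 4623 = 4627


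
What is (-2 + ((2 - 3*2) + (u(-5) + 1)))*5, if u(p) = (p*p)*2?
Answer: 225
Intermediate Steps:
u(p) = 2*p² (u(p) = p²*2 = 2*p²)
(-2 + ((2 - 3*2) + (u(-5) + 1)))*5 = (-2 + ((2 - 3*2) + (2*(-5)² + 1)))*5 = (-2 + ((2 - 6) + (2*25 + 1)))*5 = (-2 + (-4 + (50 + 1)))*5 = (-2 + (-4 + 51))*5 = (-2 + 47)*5 = 45*5 = 225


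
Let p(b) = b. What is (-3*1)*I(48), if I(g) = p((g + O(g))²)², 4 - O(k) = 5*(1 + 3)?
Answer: -3145728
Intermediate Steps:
O(k) = -16 (O(k) = 4 - 5*(1 + 3) = 4 - 5*4 = 4 - 1*20 = 4 - 20 = -16)
I(g) = (-16 + g)⁴ (I(g) = ((g - 16)²)² = ((-16 + g)²)² = (-16 + g)⁴)
(-3*1)*I(48) = (-3*1)*(-16 + 48)⁴ = -3*32⁴ = -3*1048576 = -3145728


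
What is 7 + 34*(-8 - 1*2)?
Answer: -333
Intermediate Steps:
7 + 34*(-8 - 1*2) = 7 + 34*(-8 - 2) = 7 + 34*(-10) = 7 - 340 = -333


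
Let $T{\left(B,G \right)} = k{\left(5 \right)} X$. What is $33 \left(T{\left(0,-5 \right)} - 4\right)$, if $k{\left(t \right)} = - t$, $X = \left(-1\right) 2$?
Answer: $198$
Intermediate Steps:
$X = -2$
$T{\left(B,G \right)} = 10$ ($T{\left(B,G \right)} = \left(-1\right) 5 \left(-2\right) = \left(-5\right) \left(-2\right) = 10$)
$33 \left(T{\left(0,-5 \right)} - 4\right) = 33 \left(10 - 4\right) = 33 \cdot 6 = 198$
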